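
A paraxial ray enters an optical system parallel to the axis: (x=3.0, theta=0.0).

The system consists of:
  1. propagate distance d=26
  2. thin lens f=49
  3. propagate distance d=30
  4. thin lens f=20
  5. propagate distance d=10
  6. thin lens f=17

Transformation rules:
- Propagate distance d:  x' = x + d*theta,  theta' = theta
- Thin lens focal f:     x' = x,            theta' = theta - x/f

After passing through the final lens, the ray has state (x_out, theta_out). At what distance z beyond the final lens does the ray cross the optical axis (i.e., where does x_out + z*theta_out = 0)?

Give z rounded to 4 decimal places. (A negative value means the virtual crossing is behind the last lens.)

Initial: x=3.0000 theta=0.0000
After 1 (propagate distance d=26): x=3.0000 theta=0.0000
After 2 (thin lens f=49): x=3.0000 theta=-3/49 (≈-0.0612)
After 3 (propagate distance d=30): x=57/49 (≈1.1633) theta=-3/49 (≈-0.0612)
After 4 (thin lens f=20): x=57/49 (≈1.1633) theta=-117/980 (≈-0.1194)
After 5 (propagate distance d=10): x=-3/98 (≈-0.0306) theta=-117/980 (≈-0.1194)
After 6 (thin lens f=17): x=-3/98 (≈-0.0306) theta=-1959/16660 (≈-0.1176)
z_focus = -x_out/theta_out = -(-3/98)/(-1959/16660) = -170/653 ≈ -0.2603
Rounded to 4 decimal places: z = -0.2603

Answer: -0.2603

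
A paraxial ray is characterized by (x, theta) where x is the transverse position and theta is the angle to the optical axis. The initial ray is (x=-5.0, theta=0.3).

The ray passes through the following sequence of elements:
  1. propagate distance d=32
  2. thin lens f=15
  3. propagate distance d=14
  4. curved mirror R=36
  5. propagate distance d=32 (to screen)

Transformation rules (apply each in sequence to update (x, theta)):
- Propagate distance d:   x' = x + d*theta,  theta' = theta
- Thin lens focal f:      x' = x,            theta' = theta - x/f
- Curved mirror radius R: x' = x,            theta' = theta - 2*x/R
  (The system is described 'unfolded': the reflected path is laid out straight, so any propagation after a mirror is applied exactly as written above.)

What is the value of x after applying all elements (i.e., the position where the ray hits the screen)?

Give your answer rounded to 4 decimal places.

Answer: -3.7185

Derivation:
Initial: x=-5.0000 theta=0.3000
After 1 (propagate distance d=32): x=4.6000 theta=0.3000
After 2 (thin lens f=15): x=4.6000 theta=-1/150 (≈-0.0067)
After 3 (propagate distance d=14): x=338/75 (≈4.5067) theta=-1/150 (≈-0.0067)
After 4 (curved mirror R=36): x=338/75 (≈4.5067) theta=-347/1350 (≈-0.2570)
After 5 (propagate distance d=32 (to screen)): x=-502/135 (≈-3.7185) theta=-347/1350 (≈-0.2570)
Rounded to 4 decimal places: x = -3.7185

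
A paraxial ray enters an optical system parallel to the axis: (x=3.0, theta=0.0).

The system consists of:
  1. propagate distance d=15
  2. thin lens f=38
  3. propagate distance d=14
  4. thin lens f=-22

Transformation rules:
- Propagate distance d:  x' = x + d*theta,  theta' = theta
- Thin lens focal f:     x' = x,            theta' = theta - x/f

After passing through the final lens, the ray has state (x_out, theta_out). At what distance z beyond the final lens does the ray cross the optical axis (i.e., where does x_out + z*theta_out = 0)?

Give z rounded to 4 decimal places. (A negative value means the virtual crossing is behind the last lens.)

Initial: x=3.0000 theta=0.0000
After 1 (propagate distance d=15): x=3.0000 theta=0.0000
After 2 (thin lens f=38): x=3.0000 theta=-3/38 (≈-0.0789)
After 3 (propagate distance d=14): x=36/19 (≈1.8947) theta=-3/38 (≈-0.0789)
After 4 (thin lens f=-22): x=36/19 (≈1.8947) theta=3/418 (≈0.0072)
z_focus = -x_out/theta_out = -(36/19)/(3/418) = -264.0000
Rounded to 4 decimal places: z = -264.0000

Answer: -264.0000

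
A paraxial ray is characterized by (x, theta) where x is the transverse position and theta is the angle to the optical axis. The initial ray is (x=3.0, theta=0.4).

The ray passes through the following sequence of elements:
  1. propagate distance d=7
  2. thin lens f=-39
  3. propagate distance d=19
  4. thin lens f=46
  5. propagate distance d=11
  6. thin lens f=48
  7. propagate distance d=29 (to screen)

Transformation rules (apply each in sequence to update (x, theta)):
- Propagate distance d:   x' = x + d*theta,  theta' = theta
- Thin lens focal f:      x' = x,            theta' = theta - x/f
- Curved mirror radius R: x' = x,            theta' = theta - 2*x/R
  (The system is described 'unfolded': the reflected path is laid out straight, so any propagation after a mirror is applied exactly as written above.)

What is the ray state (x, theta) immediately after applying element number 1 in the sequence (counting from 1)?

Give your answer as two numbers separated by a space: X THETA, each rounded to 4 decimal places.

Initial: x=3.0000 theta=0.4000
After 1 (propagate distance d=7): x=5.8000 theta=0.4000
Rounded to 4 decimal places: x = 5.8000, theta = 0.4000

Answer: 5.8000 0.4000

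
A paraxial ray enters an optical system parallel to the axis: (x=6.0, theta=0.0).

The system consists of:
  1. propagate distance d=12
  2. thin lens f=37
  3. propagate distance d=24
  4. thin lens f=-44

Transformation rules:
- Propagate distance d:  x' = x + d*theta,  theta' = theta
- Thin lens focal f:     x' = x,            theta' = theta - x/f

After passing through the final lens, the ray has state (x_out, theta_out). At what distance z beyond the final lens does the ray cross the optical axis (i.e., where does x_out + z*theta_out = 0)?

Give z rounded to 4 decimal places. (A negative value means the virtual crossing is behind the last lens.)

Initial: x=6.0000 theta=0.0000
After 1 (propagate distance d=12): x=6.0000 theta=0.0000
After 2 (thin lens f=37): x=6.0000 theta=-6/37 (≈-0.1622)
After 3 (propagate distance d=24): x=78/37 (≈2.1081) theta=-6/37 (≈-0.1622)
After 4 (thin lens f=-44): x=78/37 (≈2.1081) theta=-93/814 (≈-0.1143)
z_focus = -x_out/theta_out = -(78/37)/(-93/814) = 572/31 ≈ 18.4516
Rounded to 4 decimal places: z = 18.4516

Answer: 18.4516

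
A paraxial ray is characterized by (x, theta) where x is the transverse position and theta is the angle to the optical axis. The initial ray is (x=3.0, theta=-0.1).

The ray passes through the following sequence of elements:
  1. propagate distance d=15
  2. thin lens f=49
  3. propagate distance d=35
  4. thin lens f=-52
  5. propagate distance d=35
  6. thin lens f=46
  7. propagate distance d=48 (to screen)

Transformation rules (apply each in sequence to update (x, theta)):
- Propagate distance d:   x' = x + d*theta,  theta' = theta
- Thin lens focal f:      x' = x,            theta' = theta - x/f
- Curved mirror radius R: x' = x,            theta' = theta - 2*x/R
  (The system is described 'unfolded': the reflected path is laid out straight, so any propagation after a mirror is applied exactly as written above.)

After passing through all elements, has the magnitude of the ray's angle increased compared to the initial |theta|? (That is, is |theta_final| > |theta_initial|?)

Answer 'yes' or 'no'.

Answer: no

Derivation:
Initial: x=3.0000 theta=-0.1000
After 1 (propagate distance d=15): x=1.5000 theta=-0.1000
After 2 (thin lens f=49): x=1.5000 theta=-32/245 (≈-0.1306)
After 3 (propagate distance d=35): x=-43/14 (≈-3.0714) theta=-32/245 (≈-0.1306)
After 4 (thin lens f=-52): x=-43/14 (≈-3.0714) theta=-4833/25480 (≈-0.1897)
After 5 (propagate distance d=35): x=-7069/728 (≈-9.7102) theta=-4833/25480 (≈-0.1897)
After 6 (thin lens f=46): x=-7069/728 (≈-9.7102) theta=25097/1172080 (≈0.0214)
After 7 (propagate distance d=48 (to screen)): x=-5088217/586040 (≈-8.6824) theta=25097/1172080 (≈0.0214)
|theta_initial|=0.1000 |theta_final|=25097/1172080 (≈0.0214) -> not increased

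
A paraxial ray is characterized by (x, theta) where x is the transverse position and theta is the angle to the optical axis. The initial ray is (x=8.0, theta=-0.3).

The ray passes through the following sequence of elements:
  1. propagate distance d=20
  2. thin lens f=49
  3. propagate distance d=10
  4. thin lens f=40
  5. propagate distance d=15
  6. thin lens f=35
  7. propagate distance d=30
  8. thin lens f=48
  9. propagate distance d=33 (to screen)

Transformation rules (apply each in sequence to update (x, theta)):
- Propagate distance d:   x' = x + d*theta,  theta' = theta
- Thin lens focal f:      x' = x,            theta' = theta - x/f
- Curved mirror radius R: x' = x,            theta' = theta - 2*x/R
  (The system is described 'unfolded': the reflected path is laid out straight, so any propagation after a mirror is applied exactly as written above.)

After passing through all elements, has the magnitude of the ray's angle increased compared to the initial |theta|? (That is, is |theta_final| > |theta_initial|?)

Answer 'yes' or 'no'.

Answer: no

Derivation:
Initial: x=8.0000 theta=-0.3000
After 1 (propagate distance d=20): x=2.0000 theta=-0.3000
After 2 (thin lens f=49): x=2.0000 theta=-167/490 (≈-0.3408)
After 3 (propagate distance d=10): x=-69/49 (≈-1.4082) theta=-167/490 (≈-0.3408)
After 4 (thin lens f=40): x=-69/49 (≈-1.4082) theta=-599/1960 (≈-0.3056)
After 5 (propagate distance d=15): x=-2349/392 (≈-5.9923) theta=-599/1960 (≈-0.3056)
After 6 (thin lens f=35): x=-2349/392 (≈-5.9923) theta=-461/3430 (≈-0.1344)
After 7 (propagate distance d=30): x=-27507/2744 (≈-10.0244) theta=-461/3430 (≈-0.1344)
After 8 (thin lens f=48): x=-27507/2744 (≈-10.0244) theta=16341/219520 (≈0.0744)
After 9 (propagate distance d=33 (to screen)): x=-1661307/219520 (≈-7.5679) theta=16341/219520 (≈0.0744)
|theta_initial|=0.3000 |theta_final|=16341/219520 (≈0.0744) -> not increased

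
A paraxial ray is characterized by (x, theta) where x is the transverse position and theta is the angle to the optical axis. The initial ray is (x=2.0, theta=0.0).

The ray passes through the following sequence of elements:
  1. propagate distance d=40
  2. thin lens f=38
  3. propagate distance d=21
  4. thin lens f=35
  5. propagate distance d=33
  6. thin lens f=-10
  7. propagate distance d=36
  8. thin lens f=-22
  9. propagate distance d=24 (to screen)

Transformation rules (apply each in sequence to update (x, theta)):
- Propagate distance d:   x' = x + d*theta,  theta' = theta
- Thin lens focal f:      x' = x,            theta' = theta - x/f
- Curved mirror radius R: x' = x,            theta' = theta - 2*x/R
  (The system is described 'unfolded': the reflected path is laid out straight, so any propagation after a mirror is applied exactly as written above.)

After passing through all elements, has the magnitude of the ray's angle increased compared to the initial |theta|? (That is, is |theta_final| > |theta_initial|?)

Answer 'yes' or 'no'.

Initial: x=2.0000 theta=0.0000
After 1 (propagate distance d=40): x=2.0000 theta=0.0000
After 2 (thin lens f=38): x=2.0000 theta=-1/19 (≈-0.0526)
After 3 (propagate distance d=21): x=17/19 (≈0.8947) theta=-1/19 (≈-0.0526)
After 4 (thin lens f=35): x=17/19 (≈0.8947) theta=-52/665 (≈-0.0782)
After 5 (propagate distance d=33): x=-59/35 (≈-1.6857) theta=-52/665 (≈-0.0782)
After 6 (thin lens f=-10): x=-59/35 (≈-1.6857) theta=-1641/6650 (≈-0.2468)
After 7 (propagate distance d=36): x=-35143/3325 (≈-10.5693) theta=-1641/6650 (≈-0.2468)
After 8 (thin lens f=-22): x=-35143/3325 (≈-10.5693) theta=-26597/36575 (≈-0.7272)
After 9 (propagate distance d=24 (to screen)): x=-1024901/36575 (≈-28.0219) theta=-26597/36575 (≈-0.7272)
|theta_initial|=0.0000 |theta_final|=26597/36575 (≈0.7272) -> increased

Answer: yes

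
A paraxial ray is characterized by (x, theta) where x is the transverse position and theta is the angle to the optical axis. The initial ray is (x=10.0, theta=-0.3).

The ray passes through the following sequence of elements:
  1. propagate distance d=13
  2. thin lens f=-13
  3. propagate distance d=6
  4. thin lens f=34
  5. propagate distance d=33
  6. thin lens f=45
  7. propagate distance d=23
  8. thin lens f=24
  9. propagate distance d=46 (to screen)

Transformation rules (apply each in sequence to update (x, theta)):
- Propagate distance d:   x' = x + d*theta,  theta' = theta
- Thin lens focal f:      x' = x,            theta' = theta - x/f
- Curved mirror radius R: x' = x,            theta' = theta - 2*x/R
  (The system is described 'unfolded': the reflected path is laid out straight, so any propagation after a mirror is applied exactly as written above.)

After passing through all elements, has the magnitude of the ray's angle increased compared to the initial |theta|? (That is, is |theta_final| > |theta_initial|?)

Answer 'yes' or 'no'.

Initial: x=10.0000 theta=-0.3000
After 1 (propagate distance d=13): x=6.1000 theta=-0.3000
After 2 (thin lens f=-13): x=6.1000 theta=11/65 (≈0.1692)
After 3 (propagate distance d=6): x=185/26 (≈7.1154) theta=11/65 (≈0.1692)
After 4 (thin lens f=34): x=185/26 (≈7.1154) theta=-177/4420 (≈-0.0400)
After 5 (propagate distance d=33): x=25609/4420 (≈5.7939) theta=-177/4420 (≈-0.0400)
After 6 (thin lens f=45): x=25609/4420 (≈5.7939) theta=-16787/99450 (≈-0.1688)
After 7 (propagate distance d=23): x=380203/198900 (≈1.9115) theta=-16787/99450 (≈-0.1688)
After 8 (thin lens f=24): x=380203/198900 (≈1.9115) theta=-1185979/4773600 (≈-0.2484)
After 9 (propagate distance d=46 (to screen)): x=-22715081/2386800 (≈-9.5170) theta=-1185979/4773600 (≈-0.2484)
|theta_initial|=0.3000 |theta_final|=1185979/4773600 (≈0.2484) -> not increased

Answer: no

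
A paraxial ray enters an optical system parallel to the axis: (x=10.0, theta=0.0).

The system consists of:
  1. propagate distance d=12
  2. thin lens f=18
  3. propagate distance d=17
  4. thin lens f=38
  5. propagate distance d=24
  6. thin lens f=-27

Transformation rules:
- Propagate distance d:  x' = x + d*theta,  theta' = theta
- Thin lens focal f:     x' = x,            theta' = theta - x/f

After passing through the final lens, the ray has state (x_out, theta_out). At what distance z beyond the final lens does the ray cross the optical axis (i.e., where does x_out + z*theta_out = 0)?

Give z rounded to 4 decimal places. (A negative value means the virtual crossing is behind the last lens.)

Answer: -12.4275

Derivation:
Initial: x=10.0000 theta=0.0000
After 1 (propagate distance d=12): x=10.0000 theta=0.0000
After 2 (thin lens f=18): x=10.0000 theta=-5/9 (≈-0.5556)
After 3 (propagate distance d=17): x=5/9 (≈0.5556) theta=-5/9 (≈-0.5556)
After 4 (thin lens f=38): x=5/9 (≈0.5556) theta=-65/114 (≈-0.5702)
After 5 (propagate distance d=24): x=-2245/171 (≈-13.1287) theta=-65/114 (≈-0.5702)
After 6 (thin lens f=-27): x=-2245/171 (≈-13.1287) theta=-9755/9234 (≈-1.0564)
z_focus = -x_out/theta_out = -(-2245/171)/(-9755/9234) = -24246/1951 ≈ -12.4275
Rounded to 4 decimal places: z = -12.4275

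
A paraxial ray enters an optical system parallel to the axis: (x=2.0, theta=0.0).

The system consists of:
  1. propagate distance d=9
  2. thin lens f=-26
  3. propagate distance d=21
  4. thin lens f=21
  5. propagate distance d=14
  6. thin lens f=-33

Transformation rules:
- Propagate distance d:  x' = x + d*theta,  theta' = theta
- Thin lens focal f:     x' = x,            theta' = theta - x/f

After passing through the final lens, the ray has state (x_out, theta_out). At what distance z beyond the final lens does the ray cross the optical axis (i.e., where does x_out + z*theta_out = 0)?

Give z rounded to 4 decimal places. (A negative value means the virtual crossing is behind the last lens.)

Initial: x=2.0000 theta=0.0000
After 1 (propagate distance d=9): x=2.0000 theta=0.0000
After 2 (thin lens f=-26): x=2.0000 theta=1/13 (≈0.0769)
After 3 (propagate distance d=21): x=47/13 (≈3.6154) theta=1/13 (≈0.0769)
After 4 (thin lens f=21): x=47/13 (≈3.6154) theta=-2/21 (≈-0.0952)
After 5 (propagate distance d=14): x=89/39 (≈2.2821) theta=-2/21 (≈-0.0952)
After 6 (thin lens f=-33): x=89/39 (≈2.2821) theta=-235/9009 (≈-0.0261)
z_focus = -x_out/theta_out = -(89/39)/(-235/9009) = 20559/235 ≈ 87.4851
Rounded to 4 decimal places: z = 87.4851

Answer: 87.4851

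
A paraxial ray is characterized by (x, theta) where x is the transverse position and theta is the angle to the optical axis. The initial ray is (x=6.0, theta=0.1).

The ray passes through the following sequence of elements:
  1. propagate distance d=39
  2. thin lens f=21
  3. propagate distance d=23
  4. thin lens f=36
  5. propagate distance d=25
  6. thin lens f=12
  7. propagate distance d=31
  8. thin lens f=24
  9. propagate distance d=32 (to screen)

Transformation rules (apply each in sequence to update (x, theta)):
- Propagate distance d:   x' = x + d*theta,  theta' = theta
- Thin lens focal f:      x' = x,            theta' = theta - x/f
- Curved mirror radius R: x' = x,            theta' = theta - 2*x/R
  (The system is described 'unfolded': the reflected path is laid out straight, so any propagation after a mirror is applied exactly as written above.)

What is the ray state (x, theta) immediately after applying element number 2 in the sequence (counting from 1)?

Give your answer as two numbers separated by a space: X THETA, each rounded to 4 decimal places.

Initial: x=6.0000 theta=0.1000
After 1 (propagate distance d=39): x=9.9000 theta=0.1000
After 2 (thin lens f=21): x=9.9000 theta=-13/35 (≈-0.3714)
Rounded to 4 decimal places: x = 9.9000, theta = -0.3714

Answer: 9.9000 -0.3714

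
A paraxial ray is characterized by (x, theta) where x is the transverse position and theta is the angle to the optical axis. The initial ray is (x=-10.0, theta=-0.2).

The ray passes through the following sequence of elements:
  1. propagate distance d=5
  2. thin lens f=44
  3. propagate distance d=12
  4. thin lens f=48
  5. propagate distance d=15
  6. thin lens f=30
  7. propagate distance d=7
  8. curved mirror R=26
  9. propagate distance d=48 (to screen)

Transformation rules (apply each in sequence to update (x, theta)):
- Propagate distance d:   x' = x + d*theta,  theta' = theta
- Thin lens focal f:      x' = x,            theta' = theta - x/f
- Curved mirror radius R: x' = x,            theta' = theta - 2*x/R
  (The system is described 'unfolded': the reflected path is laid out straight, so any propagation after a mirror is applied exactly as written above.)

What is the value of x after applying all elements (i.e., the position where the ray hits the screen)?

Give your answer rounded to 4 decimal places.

Answer: 31.2246

Derivation:
Initial: x=-10.0000 theta=-0.2000
After 1 (propagate distance d=5): x=-11.0000 theta=-0.2000
After 2 (thin lens f=44): x=-11.0000 theta=0.0500
After 3 (propagate distance d=12): x=-10.4000 theta=0.0500
After 4 (thin lens f=48): x=-10.4000 theta=4/15 (≈0.2667)
After 5 (propagate distance d=15): x=-6.4000 theta=4/15 (≈0.2667)
After 6 (thin lens f=30): x=-6.4000 theta=0.4800
After 7 (propagate distance d=7): x=-3.0400 theta=0.4800
After 8 (curved mirror R=26): x=-3.0400 theta=232/325 (≈0.7138)
After 9 (propagate distance d=48 (to screen)): x=10148/325 (≈31.2246) theta=232/325 (≈0.7138)
Rounded to 4 decimal places: x = 31.2246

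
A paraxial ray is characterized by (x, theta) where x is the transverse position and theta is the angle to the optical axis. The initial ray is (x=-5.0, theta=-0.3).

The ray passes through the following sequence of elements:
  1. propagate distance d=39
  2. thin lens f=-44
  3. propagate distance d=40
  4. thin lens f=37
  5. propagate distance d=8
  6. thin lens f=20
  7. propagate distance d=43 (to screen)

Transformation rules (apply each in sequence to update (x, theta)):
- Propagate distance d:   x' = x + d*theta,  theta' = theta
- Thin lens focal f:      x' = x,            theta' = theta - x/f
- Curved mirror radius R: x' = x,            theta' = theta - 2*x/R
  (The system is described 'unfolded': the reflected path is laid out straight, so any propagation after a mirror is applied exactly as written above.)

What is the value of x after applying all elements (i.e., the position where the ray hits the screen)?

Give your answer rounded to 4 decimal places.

Initial: x=-5.0000 theta=-0.3000
After 1 (propagate distance d=39): x=-16.7000 theta=-0.3000
After 2 (thin lens f=-44): x=-16.7000 theta=-299/440 (≈-0.6795)
After 3 (propagate distance d=40): x=-4827/110 (≈-43.8818) theta=-299/440 (≈-0.6795)
After 4 (thin lens f=37): x=-4827/110 (≈-43.8818) theta=1649/3256 (≈0.5064)
After 5 (propagate distance d=8): x=-162109/4070 (≈-39.8302) theta=1649/3256 (≈0.5064)
After 6 (thin lens f=20): x=-162109/4070 (≈-39.8302) theta=101667/40700 (≈2.4980)
After 7 (propagate distance d=43 (to screen)): x=2750591/40700 (≈67.5821) theta=101667/40700 (≈2.4980)
Rounded to 4 decimal places: x = 67.5821

Answer: 67.5821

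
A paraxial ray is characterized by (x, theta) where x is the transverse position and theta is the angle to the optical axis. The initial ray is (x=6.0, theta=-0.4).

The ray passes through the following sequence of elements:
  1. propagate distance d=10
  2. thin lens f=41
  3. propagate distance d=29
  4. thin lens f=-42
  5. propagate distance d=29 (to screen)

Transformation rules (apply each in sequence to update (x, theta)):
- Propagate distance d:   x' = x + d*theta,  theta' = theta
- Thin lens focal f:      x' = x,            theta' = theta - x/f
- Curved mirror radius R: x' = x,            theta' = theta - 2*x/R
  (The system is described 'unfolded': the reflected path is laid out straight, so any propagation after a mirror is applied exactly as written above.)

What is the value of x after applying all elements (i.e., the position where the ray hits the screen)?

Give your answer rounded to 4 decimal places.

Initial: x=6.0000 theta=-0.4000
After 1 (propagate distance d=10): x=2.0000 theta=-0.4000
After 2 (thin lens f=41): x=2.0000 theta=-92/205 (≈-0.4488)
After 3 (propagate distance d=29): x=-2258/205 (≈-11.0146) theta=-92/205 (≈-0.4488)
After 4 (thin lens f=-42): x=-2258/205 (≈-11.0146) theta=-3061/4305 (≈-0.7110)
After 5 (propagate distance d=29 (to screen)): x=-136187/4305 (≈-31.6346) theta=-3061/4305 (≈-0.7110)
Rounded to 4 decimal places: x = -31.6346

Answer: -31.6346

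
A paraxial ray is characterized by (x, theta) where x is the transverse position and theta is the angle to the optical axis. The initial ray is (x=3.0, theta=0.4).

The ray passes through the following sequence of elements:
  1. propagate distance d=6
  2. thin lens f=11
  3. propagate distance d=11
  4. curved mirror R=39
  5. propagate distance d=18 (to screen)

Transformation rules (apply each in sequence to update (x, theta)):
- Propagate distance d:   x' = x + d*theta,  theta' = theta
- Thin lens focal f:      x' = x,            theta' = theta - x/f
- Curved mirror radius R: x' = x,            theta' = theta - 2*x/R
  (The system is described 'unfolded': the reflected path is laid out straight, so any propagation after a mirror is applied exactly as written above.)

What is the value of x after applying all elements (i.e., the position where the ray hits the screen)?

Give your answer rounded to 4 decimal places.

Answer: -1.2979

Derivation:
Initial: x=3.0000 theta=0.4000
After 1 (propagate distance d=6): x=5.4000 theta=0.4000
After 2 (thin lens f=11): x=5.4000 theta=-1/11 (≈-0.0909)
After 3 (propagate distance d=11): x=4.4000 theta=-1/11 (≈-0.0909)
After 4 (curved mirror R=39): x=4.4000 theta=-679/2145 (≈-0.3166)
After 5 (propagate distance d=18 (to screen)): x=-928/715 (≈-1.2979) theta=-679/2145 (≈-0.3166)
Rounded to 4 decimal places: x = -1.2979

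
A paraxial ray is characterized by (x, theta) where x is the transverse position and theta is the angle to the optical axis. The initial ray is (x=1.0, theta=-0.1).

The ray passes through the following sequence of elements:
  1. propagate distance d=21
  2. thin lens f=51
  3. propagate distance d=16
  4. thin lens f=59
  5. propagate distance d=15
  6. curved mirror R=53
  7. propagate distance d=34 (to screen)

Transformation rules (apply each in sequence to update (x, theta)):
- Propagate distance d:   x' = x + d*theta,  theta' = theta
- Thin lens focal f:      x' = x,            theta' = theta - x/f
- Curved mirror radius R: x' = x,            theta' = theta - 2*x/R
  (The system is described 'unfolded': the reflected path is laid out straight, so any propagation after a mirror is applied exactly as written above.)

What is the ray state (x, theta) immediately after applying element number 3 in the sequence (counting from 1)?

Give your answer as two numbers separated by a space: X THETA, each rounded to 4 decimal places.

Answer: -2.3549 -0.0784

Derivation:
Initial: x=1.0000 theta=-0.1000
After 1 (propagate distance d=21): x=-1.1000 theta=-0.1000
After 2 (thin lens f=51): x=-1.1000 theta=-4/51 (≈-0.0784)
After 3 (propagate distance d=16): x=-1201/510 (≈-2.3549) theta=-4/51 (≈-0.0784)
Rounded to 4 decimal places: x = -2.3549, theta = -0.0784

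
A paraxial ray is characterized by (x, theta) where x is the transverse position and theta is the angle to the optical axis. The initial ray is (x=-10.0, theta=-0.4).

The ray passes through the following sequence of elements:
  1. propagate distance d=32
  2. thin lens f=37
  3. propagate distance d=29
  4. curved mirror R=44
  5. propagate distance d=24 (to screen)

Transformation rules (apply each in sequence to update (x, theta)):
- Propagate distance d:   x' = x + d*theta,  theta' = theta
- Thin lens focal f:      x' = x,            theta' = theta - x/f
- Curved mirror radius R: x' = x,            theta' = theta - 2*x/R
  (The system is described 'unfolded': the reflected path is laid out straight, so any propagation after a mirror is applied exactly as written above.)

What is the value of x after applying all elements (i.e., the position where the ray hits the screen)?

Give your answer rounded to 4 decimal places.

Initial: x=-10.0000 theta=-0.4000
After 1 (propagate distance d=32): x=-22.8000 theta=-0.4000
After 2 (thin lens f=37): x=-22.8000 theta=8/37 (≈0.2162)
After 3 (propagate distance d=29): x=-3058/185 (≈-16.5297) theta=8/37 (≈0.2162)
After 4 (curved mirror R=44): x=-3058/185 (≈-16.5297) theta=179/185 (≈0.9676)
After 5 (propagate distance d=24 (to screen)): x=1238/185 (≈6.6919) theta=179/185 (≈0.9676)
Rounded to 4 decimal places: x = 6.6919

Answer: 6.6919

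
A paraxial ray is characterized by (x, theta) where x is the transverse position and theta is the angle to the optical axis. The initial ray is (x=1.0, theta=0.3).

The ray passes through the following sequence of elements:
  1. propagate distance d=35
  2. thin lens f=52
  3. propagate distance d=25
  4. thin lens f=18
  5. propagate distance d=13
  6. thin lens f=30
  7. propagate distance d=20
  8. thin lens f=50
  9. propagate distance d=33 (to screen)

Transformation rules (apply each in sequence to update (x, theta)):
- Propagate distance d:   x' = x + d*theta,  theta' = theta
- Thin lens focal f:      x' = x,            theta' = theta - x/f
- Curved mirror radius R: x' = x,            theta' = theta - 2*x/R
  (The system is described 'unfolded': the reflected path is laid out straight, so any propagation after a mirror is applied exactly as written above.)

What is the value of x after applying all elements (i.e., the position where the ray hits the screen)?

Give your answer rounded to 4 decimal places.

Initial: x=1.0000 theta=0.3000
After 1 (propagate distance d=35): x=11.5000 theta=0.3000
After 2 (thin lens f=52): x=11.5000 theta=41/520 (≈0.0788)
After 3 (propagate distance d=25): x=1401/104 (≈13.4712) theta=41/520 (≈0.0788)
After 4 (thin lens f=18): x=1401/104 (≈13.4712) theta=-2089/3120 (≈-0.6696)
After 5 (propagate distance d=13): x=14873/3120 (≈4.7670) theta=-2089/3120 (≈-0.6696)
After 6 (thin lens f=30): x=14873/3120 (≈4.7670) theta=-77543/93600 (≈-0.8285)
After 7 (propagate distance d=20): x=-110467/9360 (≈-11.8020) theta=-77543/93600 (≈-0.8285)
After 8 (thin lens f=50): x=-110467/9360 (≈-11.8020) theta=-2888/4875 (≈-0.5924)
After 9 (propagate distance d=33 (to screen)): x=-7336267/234000 (≈-31.3516) theta=-2888/4875 (≈-0.5924)
Rounded to 4 decimal places: x = -31.3516

Answer: -31.3516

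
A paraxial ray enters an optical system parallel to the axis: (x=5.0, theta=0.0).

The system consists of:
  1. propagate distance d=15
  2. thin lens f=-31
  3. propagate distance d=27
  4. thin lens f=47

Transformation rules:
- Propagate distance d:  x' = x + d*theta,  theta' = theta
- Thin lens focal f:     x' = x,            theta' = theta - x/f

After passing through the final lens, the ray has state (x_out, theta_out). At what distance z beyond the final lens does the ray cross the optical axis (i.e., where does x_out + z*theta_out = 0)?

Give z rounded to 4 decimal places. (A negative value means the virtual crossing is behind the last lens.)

Initial: x=5.0000 theta=0.0000
After 1 (propagate distance d=15): x=5.0000 theta=0.0000
After 2 (thin lens f=-31): x=5.0000 theta=5/31 (≈0.1613)
After 3 (propagate distance d=27): x=290/31 (≈9.3548) theta=5/31 (≈0.1613)
After 4 (thin lens f=47): x=290/31 (≈9.3548) theta=-55/1457 (≈-0.0377)
z_focus = -x_out/theta_out = -(290/31)/(-55/1457) = 2726/11 ≈ 247.8182
Rounded to 4 decimal places: z = 247.8182

Answer: 247.8182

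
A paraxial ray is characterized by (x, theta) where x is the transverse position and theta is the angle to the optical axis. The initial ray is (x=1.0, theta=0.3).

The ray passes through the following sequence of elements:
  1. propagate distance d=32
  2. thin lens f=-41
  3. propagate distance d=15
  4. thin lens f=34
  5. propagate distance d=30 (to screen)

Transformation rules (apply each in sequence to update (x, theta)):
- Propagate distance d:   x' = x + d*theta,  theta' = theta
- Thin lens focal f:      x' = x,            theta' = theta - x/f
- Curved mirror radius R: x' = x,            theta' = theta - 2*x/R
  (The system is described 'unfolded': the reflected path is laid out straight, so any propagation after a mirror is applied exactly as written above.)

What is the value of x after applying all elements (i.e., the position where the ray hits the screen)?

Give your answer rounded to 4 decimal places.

Answer: 18.9888

Derivation:
Initial: x=1.0000 theta=0.3000
After 1 (propagate distance d=32): x=10.6000 theta=0.3000
After 2 (thin lens f=-41): x=10.6000 theta=229/410 (≈0.5585)
After 3 (propagate distance d=15): x=7781/410 (≈18.9780) theta=229/410 (≈0.5585)
After 4 (thin lens f=34): x=7781/410 (≈18.9780) theta=1/2788 (≈0.0004)
After 5 (propagate distance d=30 (to screen)): x=66176/3485 (≈18.9888) theta=1/2788 (≈0.0004)
Rounded to 4 decimal places: x = 18.9888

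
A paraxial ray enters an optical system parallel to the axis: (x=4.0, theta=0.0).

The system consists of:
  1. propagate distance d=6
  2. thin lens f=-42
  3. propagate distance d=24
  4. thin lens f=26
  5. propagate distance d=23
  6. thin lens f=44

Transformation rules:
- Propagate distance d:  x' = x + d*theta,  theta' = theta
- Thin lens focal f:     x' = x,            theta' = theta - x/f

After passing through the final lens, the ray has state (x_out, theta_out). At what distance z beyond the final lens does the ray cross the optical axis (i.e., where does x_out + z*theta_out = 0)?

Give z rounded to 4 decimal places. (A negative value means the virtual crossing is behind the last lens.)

Initial: x=4.0000 theta=0.0000
After 1 (propagate distance d=6): x=4.0000 theta=0.0000
After 2 (thin lens f=-42): x=4.0000 theta=2/21 (≈0.0952)
After 3 (propagate distance d=24): x=44/7 (≈6.2857) theta=2/21 (≈0.0952)
After 4 (thin lens f=26): x=44/7 (≈6.2857) theta=-40/273 (≈-0.1465)
After 5 (propagate distance d=23): x=796/273 (≈2.9158) theta=-40/273 (≈-0.1465)
After 6 (thin lens f=44): x=796/273 (≈2.9158) theta=-213/1001 (≈-0.2128)
z_focus = -x_out/theta_out = -(796/273)/(-213/1001) = 8756/639 ≈ 13.7027
Rounded to 4 decimal places: z = 13.7027

Answer: 13.7027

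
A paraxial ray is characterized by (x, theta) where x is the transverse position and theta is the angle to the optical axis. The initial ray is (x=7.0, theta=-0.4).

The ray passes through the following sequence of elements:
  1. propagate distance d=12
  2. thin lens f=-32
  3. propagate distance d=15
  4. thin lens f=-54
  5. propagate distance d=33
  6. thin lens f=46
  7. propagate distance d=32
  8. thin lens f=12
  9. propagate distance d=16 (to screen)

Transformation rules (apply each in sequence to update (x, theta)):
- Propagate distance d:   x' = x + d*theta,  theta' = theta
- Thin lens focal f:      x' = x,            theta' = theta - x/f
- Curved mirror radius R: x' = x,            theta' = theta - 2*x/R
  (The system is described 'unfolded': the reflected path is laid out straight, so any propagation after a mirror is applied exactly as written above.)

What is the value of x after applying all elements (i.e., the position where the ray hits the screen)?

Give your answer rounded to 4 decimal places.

Answer: 4.8751

Derivation:
Initial: x=7.0000 theta=-0.4000
After 1 (propagate distance d=12): x=2.2000 theta=-0.4000
After 2 (thin lens f=-32): x=2.2000 theta=-53/160 (≈-0.3313)
After 3 (propagate distance d=15): x=-443/160 (≈-2.7688) theta=-53/160 (≈-0.3313)
After 4 (thin lens f=-54): x=-443/160 (≈-2.7688) theta=-661/1728 (≈-0.3825)
After 5 (propagate distance d=33): x=-44329/2880 (≈-15.3920) theta=-661/1728 (≈-0.3825)
After 6 (thin lens f=46): x=-44329/2880 (≈-15.3920) theta=-19043/397440 (≈-0.0479)
After 7 (propagate distance d=32): x=-3363389/198720 (≈-16.9253) theta=-19043/397440 (≈-0.0479)
After 8 (thin lens f=12): x=-3363389/198720 (≈-16.9253) theta=3249131/2384640 (≈1.3625)
After 9 (propagate distance d=16 (to screen)): x=2906357/596160 (≈4.8751) theta=3249131/2384640 (≈1.3625)
Rounded to 4 decimal places: x = 4.8751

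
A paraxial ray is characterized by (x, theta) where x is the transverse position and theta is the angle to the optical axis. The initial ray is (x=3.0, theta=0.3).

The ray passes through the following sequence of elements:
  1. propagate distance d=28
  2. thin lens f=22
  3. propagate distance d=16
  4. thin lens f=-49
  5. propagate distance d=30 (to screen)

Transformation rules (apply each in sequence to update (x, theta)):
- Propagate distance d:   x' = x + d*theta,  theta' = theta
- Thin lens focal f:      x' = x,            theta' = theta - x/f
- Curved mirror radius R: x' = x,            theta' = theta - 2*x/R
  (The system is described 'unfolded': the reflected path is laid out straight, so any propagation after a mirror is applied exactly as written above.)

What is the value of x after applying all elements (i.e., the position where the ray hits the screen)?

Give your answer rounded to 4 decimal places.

Answer: 6.2059

Derivation:
Initial: x=3.0000 theta=0.3000
After 1 (propagate distance d=28): x=11.4000 theta=0.3000
After 2 (thin lens f=22): x=11.4000 theta=-12/55 (≈-0.2182)
After 3 (propagate distance d=16): x=87/11 (≈7.9091) theta=-12/55 (≈-0.2182)
After 4 (thin lens f=-49): x=87/11 (≈7.9091) theta=-153/2695 (≈-0.0568)
After 5 (propagate distance d=30 (to screen)): x=3345/539 (≈6.2059) theta=-153/2695 (≈-0.0568)
Rounded to 4 decimal places: x = 6.2059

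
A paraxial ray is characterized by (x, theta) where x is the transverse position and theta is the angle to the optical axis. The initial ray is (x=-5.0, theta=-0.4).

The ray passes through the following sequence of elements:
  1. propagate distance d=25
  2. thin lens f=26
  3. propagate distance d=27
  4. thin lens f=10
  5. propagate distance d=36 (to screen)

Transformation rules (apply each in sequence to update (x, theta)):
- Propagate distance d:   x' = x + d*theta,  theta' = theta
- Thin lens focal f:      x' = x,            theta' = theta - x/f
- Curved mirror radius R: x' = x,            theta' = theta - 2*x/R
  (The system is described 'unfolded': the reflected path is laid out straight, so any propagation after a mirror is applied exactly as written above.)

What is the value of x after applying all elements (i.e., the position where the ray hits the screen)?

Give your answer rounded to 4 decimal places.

Initial: x=-5.0000 theta=-0.4000
After 1 (propagate distance d=25): x=-15.0000 theta=-0.4000
After 2 (thin lens f=26): x=-15.0000 theta=23/130 (≈0.1769)
After 3 (propagate distance d=27): x=-1329/130 (≈-10.2231) theta=23/130 (≈0.1769)
After 4 (thin lens f=10): x=-1329/130 (≈-10.2231) theta=1559/1300 (≈1.1992)
After 5 (propagate distance d=36 (to screen)): x=21417/650 (≈32.9492) theta=1559/1300 (≈1.1992)
Rounded to 4 decimal places: x = 32.9492

Answer: 32.9492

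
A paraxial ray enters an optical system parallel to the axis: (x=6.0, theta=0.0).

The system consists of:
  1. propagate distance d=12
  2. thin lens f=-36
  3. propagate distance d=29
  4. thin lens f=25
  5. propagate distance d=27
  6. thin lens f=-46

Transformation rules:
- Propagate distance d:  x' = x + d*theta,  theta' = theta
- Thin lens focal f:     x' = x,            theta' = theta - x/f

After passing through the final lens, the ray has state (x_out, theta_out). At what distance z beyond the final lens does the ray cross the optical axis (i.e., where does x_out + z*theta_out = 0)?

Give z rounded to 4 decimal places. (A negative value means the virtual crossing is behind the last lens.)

Answer: 19.3591

Derivation:
Initial: x=6.0000 theta=0.0000
After 1 (propagate distance d=12): x=6.0000 theta=0.0000
After 2 (thin lens f=-36): x=6.0000 theta=1/6 (≈0.1667)
After 3 (propagate distance d=29): x=65/6 (≈10.8333) theta=1/6 (≈0.1667)
After 4 (thin lens f=25): x=65/6 (≈10.8333) theta=-4/15 (≈-0.2667)
After 5 (propagate distance d=27): x=109/30 (≈3.6333) theta=-4/15 (≈-0.2667)
After 6 (thin lens f=-46): x=109/30 (≈3.6333) theta=-259/1380 (≈-0.1877)
z_focus = -x_out/theta_out = -(109/30)/(-259/1380) = 5014/259 ≈ 19.3591
Rounded to 4 decimal places: z = 19.3591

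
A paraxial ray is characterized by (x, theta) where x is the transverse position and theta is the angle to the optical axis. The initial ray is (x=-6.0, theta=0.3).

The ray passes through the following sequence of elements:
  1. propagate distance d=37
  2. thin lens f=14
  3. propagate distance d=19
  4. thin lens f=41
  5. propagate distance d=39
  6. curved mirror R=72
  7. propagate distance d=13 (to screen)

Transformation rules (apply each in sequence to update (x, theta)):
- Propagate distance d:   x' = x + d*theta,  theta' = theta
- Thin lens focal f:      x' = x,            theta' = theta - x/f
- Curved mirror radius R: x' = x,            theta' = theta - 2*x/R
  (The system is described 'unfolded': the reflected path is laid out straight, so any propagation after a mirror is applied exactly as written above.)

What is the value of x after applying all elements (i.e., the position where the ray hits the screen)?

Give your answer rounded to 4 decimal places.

Answer: -3.5464

Derivation:
Initial: x=-6.0000 theta=0.3000
After 1 (propagate distance d=37): x=5.1000 theta=0.3000
After 2 (thin lens f=14): x=5.1000 theta=-9/140 (≈-0.0643)
After 3 (propagate distance d=19): x=543/140 (≈3.8786) theta=-9/140 (≈-0.0643)
After 4 (thin lens f=41): x=543/140 (≈3.8786) theta=-228/1435 (≈-0.1589)
After 5 (propagate distance d=39): x=-2661/1148 (≈-2.3179) theta=-228/1435 (≈-0.1589)
After 6 (curved mirror R=72): x=-2661/1148 (≈-2.3179) theta=-6509/68880 (≈-0.0945)
After 7 (propagate distance d=13 (to screen)): x=-244277/68880 (≈-3.5464) theta=-6509/68880 (≈-0.0945)
Rounded to 4 decimal places: x = -3.5464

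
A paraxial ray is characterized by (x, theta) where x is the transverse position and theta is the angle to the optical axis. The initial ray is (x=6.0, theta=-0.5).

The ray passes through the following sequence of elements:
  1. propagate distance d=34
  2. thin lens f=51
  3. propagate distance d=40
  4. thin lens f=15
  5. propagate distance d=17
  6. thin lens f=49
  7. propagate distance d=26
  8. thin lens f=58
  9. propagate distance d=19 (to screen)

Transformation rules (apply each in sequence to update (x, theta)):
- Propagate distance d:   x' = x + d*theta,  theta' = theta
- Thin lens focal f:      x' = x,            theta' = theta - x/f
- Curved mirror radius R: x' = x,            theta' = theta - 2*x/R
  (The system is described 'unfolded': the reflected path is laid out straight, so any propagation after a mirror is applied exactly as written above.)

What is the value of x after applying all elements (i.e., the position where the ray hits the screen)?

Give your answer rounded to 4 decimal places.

Answer: 44.1751

Derivation:
Initial: x=6.0000 theta=-0.5000
After 1 (propagate distance d=34): x=-11.0000 theta=-0.5000
After 2 (thin lens f=51): x=-11.0000 theta=-29/102 (≈-0.2843)
After 3 (propagate distance d=40): x=-1141/51 (≈-22.3725) theta=-29/102 (≈-0.2843)
After 4 (thin lens f=15): x=-1141/51 (≈-22.3725) theta=1847/1530 (≈1.2072)
After 5 (propagate distance d=17): x=-2831/1530 (≈-1.8503) theta=1847/1530 (≈1.2072)
After 6 (thin lens f=49): x=-2831/1530 (≈-1.8503) theta=46667/37485 (≈1.2450)
After 7 (propagate distance d=26): x=152531/4998 (≈30.5184) theta=46667/37485 (≈1.2450)
After 8 (thin lens f=58): x=152531/4998 (≈30.5184) theta=3125407/4348260 (≈0.7188)
After 9 (propagate distance d=19 (to screen)): x=192084703/4348260 (≈44.1751) theta=3125407/4348260 (≈0.7188)
Rounded to 4 decimal places: x = 44.1751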